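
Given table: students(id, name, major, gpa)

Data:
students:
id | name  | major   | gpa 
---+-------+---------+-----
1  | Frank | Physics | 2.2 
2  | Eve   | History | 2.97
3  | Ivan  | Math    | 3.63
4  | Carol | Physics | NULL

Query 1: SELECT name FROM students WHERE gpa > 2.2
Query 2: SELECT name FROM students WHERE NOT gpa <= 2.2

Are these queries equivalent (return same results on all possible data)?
Yes, equivalent

Both queries return: [('Eve',), ('Ivan',)]

Reason: Both filter gpa > 2.2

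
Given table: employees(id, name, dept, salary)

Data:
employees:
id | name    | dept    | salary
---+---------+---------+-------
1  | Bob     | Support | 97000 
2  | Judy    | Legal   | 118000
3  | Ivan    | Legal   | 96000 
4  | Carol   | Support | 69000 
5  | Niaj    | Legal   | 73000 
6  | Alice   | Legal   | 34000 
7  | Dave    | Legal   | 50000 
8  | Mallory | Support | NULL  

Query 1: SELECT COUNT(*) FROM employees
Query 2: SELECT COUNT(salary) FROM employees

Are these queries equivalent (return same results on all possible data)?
No, not equivalent

Query 1 returns: [(8,)]
Query 2 returns: [(7,)]

Reason: COUNT(*) includes NULLs, COUNT(column) excludes them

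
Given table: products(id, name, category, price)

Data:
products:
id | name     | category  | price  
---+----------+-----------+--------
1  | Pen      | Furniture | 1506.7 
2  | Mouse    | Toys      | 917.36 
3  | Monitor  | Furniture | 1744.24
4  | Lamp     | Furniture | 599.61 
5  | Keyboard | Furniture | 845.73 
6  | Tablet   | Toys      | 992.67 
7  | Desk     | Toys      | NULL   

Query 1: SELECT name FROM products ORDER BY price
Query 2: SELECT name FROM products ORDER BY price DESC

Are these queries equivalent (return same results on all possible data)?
No, not equivalent

Query 1 returns: [('Desk',), ('Lamp',), ('Keyboard',), ('Mouse',), ('Tablet',), ('Pen',), ('Monitor',)]
Query 2 returns: [('Monitor',), ('Pen',), ('Tablet',), ('Mouse',), ('Keyboard',), ('Lamp',), ('Desk',)]

Reason: ASC vs DESC gives opposite ordering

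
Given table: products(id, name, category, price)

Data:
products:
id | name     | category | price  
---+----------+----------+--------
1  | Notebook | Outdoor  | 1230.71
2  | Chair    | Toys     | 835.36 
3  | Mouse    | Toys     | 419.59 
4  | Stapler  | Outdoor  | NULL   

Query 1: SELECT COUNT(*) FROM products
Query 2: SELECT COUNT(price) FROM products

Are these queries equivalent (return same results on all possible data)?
No, not equivalent

Query 1 returns: [(4,)]
Query 2 returns: [(3,)]

Reason: COUNT(*) includes NULLs, COUNT(column) excludes them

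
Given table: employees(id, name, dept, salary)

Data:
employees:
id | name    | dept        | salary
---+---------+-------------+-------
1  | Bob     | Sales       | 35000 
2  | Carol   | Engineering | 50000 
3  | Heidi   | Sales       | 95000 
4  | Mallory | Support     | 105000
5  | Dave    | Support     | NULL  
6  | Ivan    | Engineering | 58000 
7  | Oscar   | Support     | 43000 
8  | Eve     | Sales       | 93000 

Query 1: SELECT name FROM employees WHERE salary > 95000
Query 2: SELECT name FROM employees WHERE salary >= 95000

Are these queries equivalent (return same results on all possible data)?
No, not equivalent

Query 1 returns: [('Mallory',)]
Query 2 returns: [('Heidi',), ('Mallory',)]

Reason: > vs >= gives different results when salary = 95000 exists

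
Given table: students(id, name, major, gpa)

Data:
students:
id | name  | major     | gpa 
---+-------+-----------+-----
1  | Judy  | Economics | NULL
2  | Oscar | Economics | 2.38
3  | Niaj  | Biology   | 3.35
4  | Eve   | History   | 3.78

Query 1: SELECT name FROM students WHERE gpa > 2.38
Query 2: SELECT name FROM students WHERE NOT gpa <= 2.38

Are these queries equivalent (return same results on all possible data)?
Yes, equivalent

Both queries return: [('Eve',), ('Niaj',)]

Reason: Both filter gpa > 2.38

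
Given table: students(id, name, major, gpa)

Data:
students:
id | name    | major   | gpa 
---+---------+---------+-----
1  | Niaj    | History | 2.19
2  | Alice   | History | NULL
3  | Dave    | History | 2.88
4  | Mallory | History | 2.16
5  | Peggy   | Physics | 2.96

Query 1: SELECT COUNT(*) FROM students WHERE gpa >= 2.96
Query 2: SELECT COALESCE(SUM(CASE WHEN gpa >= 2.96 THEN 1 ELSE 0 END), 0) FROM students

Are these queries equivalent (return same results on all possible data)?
Yes, equivalent

Both queries return: [(1,)]

Reason: COUNT with WHERE vs conditional SUM (COALESCE handles empty-table NULL)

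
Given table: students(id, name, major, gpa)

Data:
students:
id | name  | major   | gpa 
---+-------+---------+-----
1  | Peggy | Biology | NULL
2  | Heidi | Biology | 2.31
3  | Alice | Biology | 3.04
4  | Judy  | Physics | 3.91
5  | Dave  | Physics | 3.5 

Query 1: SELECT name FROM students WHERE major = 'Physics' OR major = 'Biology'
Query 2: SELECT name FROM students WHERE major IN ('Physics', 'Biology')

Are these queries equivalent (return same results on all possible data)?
Yes, equivalent

Both queries return: [('Alice',), ('Dave',), ('Heidi',), ('Judy',), ('Peggy',)]

Reason: OR vs IN are equivalent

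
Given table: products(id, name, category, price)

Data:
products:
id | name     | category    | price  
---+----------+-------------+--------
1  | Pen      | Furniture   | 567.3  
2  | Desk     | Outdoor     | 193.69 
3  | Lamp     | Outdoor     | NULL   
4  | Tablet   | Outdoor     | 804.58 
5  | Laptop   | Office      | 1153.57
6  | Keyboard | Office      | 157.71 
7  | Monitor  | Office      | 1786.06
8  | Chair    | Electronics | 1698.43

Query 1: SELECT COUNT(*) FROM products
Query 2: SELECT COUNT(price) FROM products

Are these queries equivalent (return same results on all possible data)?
No, not equivalent

Query 1 returns: [(8,)]
Query 2 returns: [(7,)]

Reason: COUNT(*) includes NULLs, COUNT(column) excludes them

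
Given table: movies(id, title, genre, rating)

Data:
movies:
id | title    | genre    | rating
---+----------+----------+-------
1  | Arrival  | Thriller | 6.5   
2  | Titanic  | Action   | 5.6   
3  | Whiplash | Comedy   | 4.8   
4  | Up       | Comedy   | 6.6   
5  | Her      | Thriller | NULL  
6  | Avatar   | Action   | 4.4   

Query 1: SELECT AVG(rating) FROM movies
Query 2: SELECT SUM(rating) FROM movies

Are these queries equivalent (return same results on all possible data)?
No, not equivalent

Query 1 returns: [(5.58,)]
Query 2 returns: [(27.9,)]

Reason: AVG vs SUM give different aggregate values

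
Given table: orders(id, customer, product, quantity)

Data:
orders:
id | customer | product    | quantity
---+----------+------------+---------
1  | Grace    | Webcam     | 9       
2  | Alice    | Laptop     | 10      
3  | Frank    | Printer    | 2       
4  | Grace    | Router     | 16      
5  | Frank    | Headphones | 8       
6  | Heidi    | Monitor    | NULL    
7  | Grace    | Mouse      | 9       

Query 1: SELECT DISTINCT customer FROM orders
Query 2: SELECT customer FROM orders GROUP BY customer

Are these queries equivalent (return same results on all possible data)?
Yes, equivalent

Both queries return: [('Alice',), ('Frank',), ('Grace',), ('Heidi',)]

Reason: Both get unique customers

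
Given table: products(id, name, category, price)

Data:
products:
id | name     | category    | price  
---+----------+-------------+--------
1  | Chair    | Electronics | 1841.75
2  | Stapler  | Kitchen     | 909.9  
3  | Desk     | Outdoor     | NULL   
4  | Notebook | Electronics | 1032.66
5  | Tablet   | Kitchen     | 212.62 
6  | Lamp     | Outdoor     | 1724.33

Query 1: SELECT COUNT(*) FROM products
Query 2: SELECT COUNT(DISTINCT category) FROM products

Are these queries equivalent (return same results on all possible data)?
No, not equivalent

Query 1 returns: [(6,)]
Query 2 returns: [(3,)]

Reason: COUNT(*) counts rows, COUNT(DISTINCT category) counts unique categorys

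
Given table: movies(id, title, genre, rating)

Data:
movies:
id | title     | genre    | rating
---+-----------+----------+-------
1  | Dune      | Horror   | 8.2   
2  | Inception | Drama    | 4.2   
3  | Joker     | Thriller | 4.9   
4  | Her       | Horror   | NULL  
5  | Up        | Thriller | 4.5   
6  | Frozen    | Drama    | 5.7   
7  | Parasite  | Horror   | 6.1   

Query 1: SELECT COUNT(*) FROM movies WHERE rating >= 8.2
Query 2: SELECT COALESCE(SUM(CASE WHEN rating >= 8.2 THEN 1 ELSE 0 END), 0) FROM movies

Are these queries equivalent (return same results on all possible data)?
Yes, equivalent

Both queries return: [(1,)]

Reason: COUNT with WHERE vs conditional SUM (COALESCE handles empty-table NULL)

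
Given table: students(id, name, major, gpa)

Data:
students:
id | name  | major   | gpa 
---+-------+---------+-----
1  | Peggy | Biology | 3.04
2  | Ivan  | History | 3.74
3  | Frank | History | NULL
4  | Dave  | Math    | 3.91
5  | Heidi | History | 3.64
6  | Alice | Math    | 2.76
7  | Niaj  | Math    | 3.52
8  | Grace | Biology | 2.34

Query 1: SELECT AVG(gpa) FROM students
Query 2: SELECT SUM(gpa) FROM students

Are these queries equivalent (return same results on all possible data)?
No, not equivalent

Query 1 returns: [(3.2785714285714285,)]
Query 2 returns: [(22.95,)]

Reason: AVG vs SUM give different aggregate values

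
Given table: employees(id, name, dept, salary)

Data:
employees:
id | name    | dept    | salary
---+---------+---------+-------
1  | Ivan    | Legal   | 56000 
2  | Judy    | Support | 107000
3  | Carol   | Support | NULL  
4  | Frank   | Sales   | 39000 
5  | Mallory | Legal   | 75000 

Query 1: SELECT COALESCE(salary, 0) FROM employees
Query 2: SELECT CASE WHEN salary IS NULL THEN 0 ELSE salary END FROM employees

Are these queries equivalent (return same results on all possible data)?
Yes, equivalent

Both queries return: [(0,), (39000,), (56000,), (75000,), (107000,)]

Reason: COALESCE vs CASE for NULL handling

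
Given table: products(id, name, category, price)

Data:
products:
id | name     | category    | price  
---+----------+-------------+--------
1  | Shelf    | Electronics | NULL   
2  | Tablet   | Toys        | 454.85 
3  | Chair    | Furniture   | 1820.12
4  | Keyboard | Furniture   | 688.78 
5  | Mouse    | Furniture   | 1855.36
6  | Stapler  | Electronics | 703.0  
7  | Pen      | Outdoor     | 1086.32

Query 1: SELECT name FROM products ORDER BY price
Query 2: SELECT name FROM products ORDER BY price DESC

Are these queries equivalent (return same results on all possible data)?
No, not equivalent

Query 1 returns: [('Shelf',), ('Tablet',), ('Keyboard',), ('Stapler',), ('Pen',), ('Chair',), ('Mouse',)]
Query 2 returns: [('Mouse',), ('Chair',), ('Pen',), ('Stapler',), ('Keyboard',), ('Tablet',), ('Shelf',)]

Reason: ASC vs DESC gives opposite ordering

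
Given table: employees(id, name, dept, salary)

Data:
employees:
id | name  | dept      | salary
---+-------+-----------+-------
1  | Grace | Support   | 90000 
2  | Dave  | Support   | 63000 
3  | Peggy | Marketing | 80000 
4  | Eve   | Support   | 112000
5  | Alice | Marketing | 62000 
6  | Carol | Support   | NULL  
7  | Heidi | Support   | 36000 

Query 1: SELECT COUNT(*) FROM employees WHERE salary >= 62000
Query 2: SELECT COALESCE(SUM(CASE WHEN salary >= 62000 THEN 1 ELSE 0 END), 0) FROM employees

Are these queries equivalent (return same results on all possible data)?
Yes, equivalent

Both queries return: [(5,)]

Reason: COUNT with WHERE vs conditional SUM (COALESCE handles empty-table NULL)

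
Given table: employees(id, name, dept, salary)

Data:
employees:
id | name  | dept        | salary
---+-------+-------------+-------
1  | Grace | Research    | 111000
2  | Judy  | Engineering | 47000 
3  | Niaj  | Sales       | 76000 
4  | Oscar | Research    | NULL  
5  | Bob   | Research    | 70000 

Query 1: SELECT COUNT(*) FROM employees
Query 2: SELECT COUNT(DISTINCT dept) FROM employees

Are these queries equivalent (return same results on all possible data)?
No, not equivalent

Query 1 returns: [(5,)]
Query 2 returns: [(3,)]

Reason: COUNT(*) counts rows, COUNT(DISTINCT dept) counts unique depts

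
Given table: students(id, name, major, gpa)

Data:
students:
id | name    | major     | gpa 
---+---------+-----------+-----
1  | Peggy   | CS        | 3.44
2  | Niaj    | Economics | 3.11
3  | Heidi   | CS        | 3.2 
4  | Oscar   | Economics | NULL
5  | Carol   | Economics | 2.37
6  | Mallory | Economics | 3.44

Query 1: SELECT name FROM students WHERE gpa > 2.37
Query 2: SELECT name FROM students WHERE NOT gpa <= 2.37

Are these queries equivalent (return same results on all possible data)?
Yes, equivalent

Both queries return: [('Heidi',), ('Mallory',), ('Niaj',), ('Peggy',)]

Reason: Both filter gpa > 2.37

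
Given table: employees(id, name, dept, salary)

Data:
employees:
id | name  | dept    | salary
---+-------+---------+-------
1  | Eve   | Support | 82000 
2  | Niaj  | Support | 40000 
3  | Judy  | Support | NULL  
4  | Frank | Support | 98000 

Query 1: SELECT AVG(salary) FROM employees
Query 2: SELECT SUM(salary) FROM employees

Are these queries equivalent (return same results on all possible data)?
No, not equivalent

Query 1 returns: [(73333.33333333333,)]
Query 2 returns: [(220000,)]

Reason: AVG vs SUM give different aggregate values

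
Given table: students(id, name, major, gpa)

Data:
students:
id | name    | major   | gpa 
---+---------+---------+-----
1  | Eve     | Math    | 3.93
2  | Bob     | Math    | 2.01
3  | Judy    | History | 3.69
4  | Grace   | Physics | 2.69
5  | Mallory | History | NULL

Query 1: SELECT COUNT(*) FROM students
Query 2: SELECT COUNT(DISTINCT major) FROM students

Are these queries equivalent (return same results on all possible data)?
No, not equivalent

Query 1 returns: [(5,)]
Query 2 returns: [(3,)]

Reason: COUNT(*) counts rows, COUNT(DISTINCT major) counts unique majors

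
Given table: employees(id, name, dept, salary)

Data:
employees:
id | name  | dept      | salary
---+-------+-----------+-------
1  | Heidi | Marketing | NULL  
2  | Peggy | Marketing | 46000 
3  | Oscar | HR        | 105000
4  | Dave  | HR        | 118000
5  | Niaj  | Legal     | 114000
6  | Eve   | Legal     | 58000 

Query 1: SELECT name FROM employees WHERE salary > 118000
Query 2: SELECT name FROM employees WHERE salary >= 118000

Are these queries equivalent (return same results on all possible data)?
No, not equivalent

Query 1 returns: []
Query 2 returns: [('Dave',)]

Reason: > vs >= gives different results when salary = 118000 exists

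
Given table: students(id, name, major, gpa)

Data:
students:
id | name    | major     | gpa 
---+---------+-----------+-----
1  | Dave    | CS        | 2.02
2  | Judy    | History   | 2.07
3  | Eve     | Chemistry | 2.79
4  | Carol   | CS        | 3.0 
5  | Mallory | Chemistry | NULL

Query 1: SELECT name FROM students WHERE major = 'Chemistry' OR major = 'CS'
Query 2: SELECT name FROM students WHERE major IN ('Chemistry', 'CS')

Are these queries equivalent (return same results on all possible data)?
Yes, equivalent

Both queries return: [('Carol',), ('Dave',), ('Eve',), ('Mallory',)]

Reason: OR vs IN are equivalent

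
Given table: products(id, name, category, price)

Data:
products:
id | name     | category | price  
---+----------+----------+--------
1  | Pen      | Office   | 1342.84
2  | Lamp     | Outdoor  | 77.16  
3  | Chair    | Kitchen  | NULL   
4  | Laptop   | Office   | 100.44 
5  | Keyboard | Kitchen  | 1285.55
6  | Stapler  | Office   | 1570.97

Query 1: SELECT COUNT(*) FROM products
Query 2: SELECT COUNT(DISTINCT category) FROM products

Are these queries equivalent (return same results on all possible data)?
No, not equivalent

Query 1 returns: [(6,)]
Query 2 returns: [(3,)]

Reason: COUNT(*) counts rows, COUNT(DISTINCT category) counts unique categorys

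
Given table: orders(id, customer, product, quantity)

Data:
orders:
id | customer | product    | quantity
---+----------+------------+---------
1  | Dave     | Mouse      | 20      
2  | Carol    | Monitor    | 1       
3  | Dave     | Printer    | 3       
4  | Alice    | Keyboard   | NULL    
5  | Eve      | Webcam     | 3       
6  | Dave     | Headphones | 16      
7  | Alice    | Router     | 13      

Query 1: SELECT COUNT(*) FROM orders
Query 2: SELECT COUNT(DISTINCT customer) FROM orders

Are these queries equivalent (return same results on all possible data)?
No, not equivalent

Query 1 returns: [(7,)]
Query 2 returns: [(4,)]

Reason: COUNT(*) counts rows, COUNT(DISTINCT customer) counts unique customers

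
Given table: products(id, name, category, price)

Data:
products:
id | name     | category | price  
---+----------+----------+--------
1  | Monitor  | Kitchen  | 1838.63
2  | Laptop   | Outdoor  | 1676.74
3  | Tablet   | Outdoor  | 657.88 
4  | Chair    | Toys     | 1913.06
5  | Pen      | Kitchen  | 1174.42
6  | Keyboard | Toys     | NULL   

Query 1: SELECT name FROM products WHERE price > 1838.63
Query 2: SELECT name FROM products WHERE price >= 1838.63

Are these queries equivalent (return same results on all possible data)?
No, not equivalent

Query 1 returns: [('Chair',)]
Query 2 returns: [('Monitor',), ('Chair',)]

Reason: > vs >= gives different results when price = 1838.63 exists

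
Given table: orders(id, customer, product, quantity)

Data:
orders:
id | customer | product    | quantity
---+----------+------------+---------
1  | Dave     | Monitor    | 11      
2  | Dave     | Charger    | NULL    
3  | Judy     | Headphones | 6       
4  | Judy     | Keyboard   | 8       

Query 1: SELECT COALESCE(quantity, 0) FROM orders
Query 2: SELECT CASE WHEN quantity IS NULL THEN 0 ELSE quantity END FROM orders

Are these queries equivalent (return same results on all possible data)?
Yes, equivalent

Both queries return: [(0,), (6,), (8,), (11,)]

Reason: COALESCE vs CASE for NULL handling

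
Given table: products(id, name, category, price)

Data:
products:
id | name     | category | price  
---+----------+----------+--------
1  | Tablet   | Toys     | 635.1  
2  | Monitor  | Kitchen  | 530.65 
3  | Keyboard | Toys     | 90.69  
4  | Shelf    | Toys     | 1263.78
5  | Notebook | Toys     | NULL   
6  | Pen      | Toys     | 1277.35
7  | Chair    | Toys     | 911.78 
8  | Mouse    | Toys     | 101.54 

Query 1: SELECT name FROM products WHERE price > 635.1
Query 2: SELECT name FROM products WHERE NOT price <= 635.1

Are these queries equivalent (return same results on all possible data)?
Yes, equivalent

Both queries return: [('Chair',), ('Pen',), ('Shelf',)]

Reason: Both filter price > 635.1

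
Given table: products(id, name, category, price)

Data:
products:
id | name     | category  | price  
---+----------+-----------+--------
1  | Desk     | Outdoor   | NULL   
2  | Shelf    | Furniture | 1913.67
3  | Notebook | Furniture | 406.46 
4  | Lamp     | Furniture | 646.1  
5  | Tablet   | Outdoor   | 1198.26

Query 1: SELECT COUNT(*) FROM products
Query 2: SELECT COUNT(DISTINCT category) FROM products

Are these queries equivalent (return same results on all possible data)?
No, not equivalent

Query 1 returns: [(5,)]
Query 2 returns: [(2,)]

Reason: COUNT(*) counts rows, COUNT(DISTINCT category) counts unique categorys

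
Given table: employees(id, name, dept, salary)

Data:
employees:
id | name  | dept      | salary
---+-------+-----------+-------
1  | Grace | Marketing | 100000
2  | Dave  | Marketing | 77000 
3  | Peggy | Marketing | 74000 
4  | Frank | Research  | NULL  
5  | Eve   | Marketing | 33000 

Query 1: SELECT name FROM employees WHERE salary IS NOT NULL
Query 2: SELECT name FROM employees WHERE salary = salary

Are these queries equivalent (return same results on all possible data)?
Yes, equivalent

Both queries return: [('Dave',), ('Eve',), ('Grace',), ('Peggy',)]

Reason: IS NOT NULL vs self-equality (both exclude NULLs)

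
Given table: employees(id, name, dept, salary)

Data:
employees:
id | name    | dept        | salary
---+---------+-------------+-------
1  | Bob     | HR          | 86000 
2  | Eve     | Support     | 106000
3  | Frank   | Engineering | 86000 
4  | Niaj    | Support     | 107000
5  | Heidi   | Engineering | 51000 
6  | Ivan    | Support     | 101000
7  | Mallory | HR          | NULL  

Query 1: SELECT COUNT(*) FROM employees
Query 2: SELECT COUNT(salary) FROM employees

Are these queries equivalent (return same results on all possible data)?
No, not equivalent

Query 1 returns: [(7,)]
Query 2 returns: [(6,)]

Reason: COUNT(*) includes NULLs, COUNT(column) excludes them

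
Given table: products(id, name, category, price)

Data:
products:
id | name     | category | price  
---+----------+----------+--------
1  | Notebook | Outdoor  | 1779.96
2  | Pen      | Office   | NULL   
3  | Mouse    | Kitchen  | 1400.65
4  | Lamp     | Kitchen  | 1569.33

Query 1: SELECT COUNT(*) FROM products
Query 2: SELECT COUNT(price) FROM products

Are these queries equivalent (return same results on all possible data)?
No, not equivalent

Query 1 returns: [(4,)]
Query 2 returns: [(3,)]

Reason: COUNT(*) includes NULLs, COUNT(column) excludes them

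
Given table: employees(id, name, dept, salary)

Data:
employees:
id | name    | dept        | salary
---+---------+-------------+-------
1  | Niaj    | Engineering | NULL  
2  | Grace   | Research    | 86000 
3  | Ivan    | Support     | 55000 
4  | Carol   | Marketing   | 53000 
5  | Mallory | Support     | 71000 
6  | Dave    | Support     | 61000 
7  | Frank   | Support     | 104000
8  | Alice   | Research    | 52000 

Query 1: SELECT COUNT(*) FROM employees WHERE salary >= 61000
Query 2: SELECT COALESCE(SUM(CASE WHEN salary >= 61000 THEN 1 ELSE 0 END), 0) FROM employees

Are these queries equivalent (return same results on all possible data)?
Yes, equivalent

Both queries return: [(4,)]

Reason: COUNT with WHERE vs conditional SUM (COALESCE handles empty-table NULL)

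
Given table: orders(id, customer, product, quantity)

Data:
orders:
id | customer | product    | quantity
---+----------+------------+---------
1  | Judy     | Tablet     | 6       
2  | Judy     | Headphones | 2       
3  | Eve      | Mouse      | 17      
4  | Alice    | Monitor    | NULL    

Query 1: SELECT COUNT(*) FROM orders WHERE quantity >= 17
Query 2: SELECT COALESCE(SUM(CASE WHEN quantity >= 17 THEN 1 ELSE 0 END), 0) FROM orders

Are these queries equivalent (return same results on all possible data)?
Yes, equivalent

Both queries return: [(1,)]

Reason: COUNT with WHERE vs conditional SUM (COALESCE handles empty-table NULL)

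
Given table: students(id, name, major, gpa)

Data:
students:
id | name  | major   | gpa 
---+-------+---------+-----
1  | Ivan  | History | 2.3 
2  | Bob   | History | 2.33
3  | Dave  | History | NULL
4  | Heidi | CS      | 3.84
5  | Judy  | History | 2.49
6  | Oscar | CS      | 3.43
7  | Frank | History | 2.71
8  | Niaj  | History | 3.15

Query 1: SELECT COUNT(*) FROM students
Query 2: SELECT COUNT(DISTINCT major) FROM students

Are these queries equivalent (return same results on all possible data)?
No, not equivalent

Query 1 returns: [(8,)]
Query 2 returns: [(2,)]

Reason: COUNT(*) counts rows, COUNT(DISTINCT major) counts unique majors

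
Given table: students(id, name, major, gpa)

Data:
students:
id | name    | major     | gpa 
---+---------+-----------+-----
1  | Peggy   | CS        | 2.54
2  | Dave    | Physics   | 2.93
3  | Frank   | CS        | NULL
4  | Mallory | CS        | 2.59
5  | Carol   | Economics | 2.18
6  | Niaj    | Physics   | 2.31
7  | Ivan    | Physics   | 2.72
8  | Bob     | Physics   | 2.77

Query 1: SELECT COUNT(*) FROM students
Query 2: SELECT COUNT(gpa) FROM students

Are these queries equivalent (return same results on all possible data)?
No, not equivalent

Query 1 returns: [(8,)]
Query 2 returns: [(7,)]

Reason: COUNT(*) includes NULLs, COUNT(column) excludes them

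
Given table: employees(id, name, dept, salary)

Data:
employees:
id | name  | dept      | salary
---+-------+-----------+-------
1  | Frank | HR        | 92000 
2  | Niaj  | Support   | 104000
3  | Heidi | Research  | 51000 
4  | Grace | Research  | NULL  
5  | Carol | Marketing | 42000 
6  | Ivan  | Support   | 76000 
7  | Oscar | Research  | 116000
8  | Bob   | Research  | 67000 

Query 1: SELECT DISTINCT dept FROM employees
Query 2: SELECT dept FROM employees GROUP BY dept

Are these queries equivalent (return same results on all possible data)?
Yes, equivalent

Both queries return: [('HR',), ('Marketing',), ('Research',), ('Support',)]

Reason: Both get unique depts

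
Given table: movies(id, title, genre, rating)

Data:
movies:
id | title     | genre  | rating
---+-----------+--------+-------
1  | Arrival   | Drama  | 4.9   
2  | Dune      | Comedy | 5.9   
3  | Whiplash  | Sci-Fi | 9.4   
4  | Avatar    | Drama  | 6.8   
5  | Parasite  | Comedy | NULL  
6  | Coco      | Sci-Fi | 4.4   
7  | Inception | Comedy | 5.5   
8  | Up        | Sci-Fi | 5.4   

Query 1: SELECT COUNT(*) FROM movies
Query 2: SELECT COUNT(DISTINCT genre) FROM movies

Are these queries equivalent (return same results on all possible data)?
No, not equivalent

Query 1 returns: [(8,)]
Query 2 returns: [(3,)]

Reason: COUNT(*) counts rows, COUNT(DISTINCT genre) counts unique genres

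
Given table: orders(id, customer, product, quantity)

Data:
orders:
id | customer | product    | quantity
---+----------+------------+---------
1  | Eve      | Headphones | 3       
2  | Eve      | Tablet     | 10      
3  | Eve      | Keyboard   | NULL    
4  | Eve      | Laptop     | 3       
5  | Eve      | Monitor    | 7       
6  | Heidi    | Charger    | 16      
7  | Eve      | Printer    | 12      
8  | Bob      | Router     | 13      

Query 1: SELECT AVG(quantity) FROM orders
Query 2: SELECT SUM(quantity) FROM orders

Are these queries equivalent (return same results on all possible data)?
No, not equivalent

Query 1 returns: [(9.142857142857142,)]
Query 2 returns: [(64,)]

Reason: AVG vs SUM give different aggregate values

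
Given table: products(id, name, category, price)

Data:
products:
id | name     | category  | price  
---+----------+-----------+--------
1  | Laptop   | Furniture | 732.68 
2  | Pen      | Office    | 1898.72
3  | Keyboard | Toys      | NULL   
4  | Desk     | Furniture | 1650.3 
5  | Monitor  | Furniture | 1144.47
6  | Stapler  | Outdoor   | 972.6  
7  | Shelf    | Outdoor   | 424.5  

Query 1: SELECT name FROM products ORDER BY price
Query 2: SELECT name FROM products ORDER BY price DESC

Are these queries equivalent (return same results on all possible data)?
No, not equivalent

Query 1 returns: [('Keyboard',), ('Shelf',), ('Laptop',), ('Stapler',), ('Monitor',), ('Desk',), ('Pen',)]
Query 2 returns: [('Pen',), ('Desk',), ('Monitor',), ('Stapler',), ('Laptop',), ('Shelf',), ('Keyboard',)]

Reason: ASC vs DESC gives opposite ordering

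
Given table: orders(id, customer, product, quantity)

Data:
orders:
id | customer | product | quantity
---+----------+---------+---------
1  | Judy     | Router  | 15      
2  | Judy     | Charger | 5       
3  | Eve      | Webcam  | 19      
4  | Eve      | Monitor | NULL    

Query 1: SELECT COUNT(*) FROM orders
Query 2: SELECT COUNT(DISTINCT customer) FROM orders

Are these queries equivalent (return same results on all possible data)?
No, not equivalent

Query 1 returns: [(4,)]
Query 2 returns: [(2,)]

Reason: COUNT(*) counts rows, COUNT(DISTINCT customer) counts unique customers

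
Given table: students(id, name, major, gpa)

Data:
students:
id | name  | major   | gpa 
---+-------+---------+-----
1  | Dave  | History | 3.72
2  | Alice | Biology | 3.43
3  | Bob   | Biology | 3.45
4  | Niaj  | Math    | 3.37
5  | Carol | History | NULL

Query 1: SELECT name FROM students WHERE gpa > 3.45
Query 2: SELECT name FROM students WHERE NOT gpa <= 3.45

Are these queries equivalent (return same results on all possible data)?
Yes, equivalent

Both queries return: [('Dave',)]

Reason: Both filter gpa > 3.45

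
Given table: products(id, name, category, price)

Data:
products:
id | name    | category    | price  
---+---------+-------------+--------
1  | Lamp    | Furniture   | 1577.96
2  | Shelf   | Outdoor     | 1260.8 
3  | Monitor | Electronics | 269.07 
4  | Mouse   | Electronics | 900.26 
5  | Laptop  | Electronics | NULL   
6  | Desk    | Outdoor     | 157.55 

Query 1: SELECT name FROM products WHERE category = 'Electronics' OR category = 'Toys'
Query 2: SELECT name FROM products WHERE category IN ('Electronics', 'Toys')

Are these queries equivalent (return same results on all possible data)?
Yes, equivalent

Both queries return: [('Laptop',), ('Monitor',), ('Mouse',)]

Reason: OR vs IN are equivalent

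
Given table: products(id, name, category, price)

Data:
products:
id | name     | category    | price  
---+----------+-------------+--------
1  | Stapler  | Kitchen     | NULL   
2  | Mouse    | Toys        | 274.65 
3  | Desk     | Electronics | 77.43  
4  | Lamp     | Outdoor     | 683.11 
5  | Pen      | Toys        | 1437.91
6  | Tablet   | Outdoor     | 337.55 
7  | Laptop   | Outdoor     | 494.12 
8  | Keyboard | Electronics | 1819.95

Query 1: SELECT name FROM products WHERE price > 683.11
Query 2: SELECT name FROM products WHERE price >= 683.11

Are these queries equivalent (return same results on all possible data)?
No, not equivalent

Query 1 returns: [('Pen',), ('Keyboard',)]
Query 2 returns: [('Lamp',), ('Pen',), ('Keyboard',)]

Reason: > vs >= gives different results when price = 683.11 exists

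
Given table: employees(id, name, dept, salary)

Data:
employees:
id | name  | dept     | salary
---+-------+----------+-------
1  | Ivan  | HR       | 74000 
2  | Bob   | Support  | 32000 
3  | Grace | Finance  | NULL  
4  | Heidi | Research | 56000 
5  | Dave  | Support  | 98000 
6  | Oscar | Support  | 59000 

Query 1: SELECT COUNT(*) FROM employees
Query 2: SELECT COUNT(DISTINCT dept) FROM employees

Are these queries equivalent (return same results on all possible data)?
No, not equivalent

Query 1 returns: [(6,)]
Query 2 returns: [(4,)]

Reason: COUNT(*) counts rows, COUNT(DISTINCT dept) counts unique depts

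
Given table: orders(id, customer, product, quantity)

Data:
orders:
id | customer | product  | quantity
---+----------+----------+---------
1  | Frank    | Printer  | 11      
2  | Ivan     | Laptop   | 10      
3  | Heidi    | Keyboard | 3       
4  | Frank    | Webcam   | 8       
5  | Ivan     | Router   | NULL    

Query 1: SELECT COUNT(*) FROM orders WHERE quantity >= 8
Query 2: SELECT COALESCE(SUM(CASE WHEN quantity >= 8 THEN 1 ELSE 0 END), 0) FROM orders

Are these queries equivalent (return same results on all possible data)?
Yes, equivalent

Both queries return: [(3,)]

Reason: COUNT with WHERE vs conditional SUM (COALESCE handles empty-table NULL)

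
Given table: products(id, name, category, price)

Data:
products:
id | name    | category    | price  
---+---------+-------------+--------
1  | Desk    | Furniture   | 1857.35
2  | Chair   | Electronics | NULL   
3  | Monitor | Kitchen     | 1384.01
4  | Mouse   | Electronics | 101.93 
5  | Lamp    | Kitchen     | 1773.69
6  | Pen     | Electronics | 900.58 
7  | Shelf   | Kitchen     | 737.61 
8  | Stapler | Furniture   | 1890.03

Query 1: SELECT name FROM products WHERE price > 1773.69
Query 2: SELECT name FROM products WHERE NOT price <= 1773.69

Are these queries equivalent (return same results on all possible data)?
Yes, equivalent

Both queries return: [('Desk',), ('Stapler',)]

Reason: Both filter price > 1773.69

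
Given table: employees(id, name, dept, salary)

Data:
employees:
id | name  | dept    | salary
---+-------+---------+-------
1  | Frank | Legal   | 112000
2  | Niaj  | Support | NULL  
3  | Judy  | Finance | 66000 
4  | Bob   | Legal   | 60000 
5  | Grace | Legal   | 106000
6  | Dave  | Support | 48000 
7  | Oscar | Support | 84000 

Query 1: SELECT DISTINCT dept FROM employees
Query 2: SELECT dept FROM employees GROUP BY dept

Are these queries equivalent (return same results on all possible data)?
Yes, equivalent

Both queries return: [('Finance',), ('Legal',), ('Support',)]

Reason: Both get unique depts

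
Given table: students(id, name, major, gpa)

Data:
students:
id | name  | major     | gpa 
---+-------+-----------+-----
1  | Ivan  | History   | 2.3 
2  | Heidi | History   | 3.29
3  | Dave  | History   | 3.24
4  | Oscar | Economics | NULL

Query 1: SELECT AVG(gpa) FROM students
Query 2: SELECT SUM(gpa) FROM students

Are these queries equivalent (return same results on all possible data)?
No, not equivalent

Query 1 returns: [(2.9433333333333334,)]
Query 2 returns: [(8.83,)]

Reason: AVG vs SUM give different aggregate values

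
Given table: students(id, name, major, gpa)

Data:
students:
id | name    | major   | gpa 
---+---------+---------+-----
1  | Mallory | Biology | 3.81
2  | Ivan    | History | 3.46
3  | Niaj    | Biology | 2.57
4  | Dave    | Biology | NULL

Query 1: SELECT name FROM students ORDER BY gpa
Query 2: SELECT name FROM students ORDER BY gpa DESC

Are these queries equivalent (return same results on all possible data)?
No, not equivalent

Query 1 returns: [('Dave',), ('Niaj',), ('Ivan',), ('Mallory',)]
Query 2 returns: [('Mallory',), ('Ivan',), ('Niaj',), ('Dave',)]

Reason: ASC vs DESC gives opposite ordering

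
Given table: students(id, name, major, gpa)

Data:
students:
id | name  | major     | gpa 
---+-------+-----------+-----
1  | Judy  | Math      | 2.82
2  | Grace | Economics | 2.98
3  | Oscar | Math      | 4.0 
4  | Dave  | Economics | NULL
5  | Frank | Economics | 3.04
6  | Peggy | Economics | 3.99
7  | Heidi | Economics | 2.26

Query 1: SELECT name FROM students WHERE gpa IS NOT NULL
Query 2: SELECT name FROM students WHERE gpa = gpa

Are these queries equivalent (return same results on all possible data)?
Yes, equivalent

Both queries return: [('Frank',), ('Grace',), ('Heidi',), ('Judy',), ('Oscar',), ('Peggy',)]

Reason: IS NOT NULL vs self-equality (both exclude NULLs)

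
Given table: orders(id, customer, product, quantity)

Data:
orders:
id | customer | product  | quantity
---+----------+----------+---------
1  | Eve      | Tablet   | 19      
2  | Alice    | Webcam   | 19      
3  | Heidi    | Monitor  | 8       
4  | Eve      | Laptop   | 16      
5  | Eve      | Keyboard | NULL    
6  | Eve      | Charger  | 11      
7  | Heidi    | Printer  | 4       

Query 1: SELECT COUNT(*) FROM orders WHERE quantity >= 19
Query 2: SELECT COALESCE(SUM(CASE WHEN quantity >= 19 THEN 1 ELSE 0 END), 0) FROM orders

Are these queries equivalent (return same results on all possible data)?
Yes, equivalent

Both queries return: [(2,)]

Reason: COUNT with WHERE vs conditional SUM (COALESCE handles empty-table NULL)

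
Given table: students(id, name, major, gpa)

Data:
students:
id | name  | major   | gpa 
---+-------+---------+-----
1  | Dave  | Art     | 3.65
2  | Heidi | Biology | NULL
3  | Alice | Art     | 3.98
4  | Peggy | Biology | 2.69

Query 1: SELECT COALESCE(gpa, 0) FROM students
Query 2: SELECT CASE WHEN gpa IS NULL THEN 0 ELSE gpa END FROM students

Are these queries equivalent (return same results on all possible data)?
Yes, equivalent

Both queries return: [(0,), (2.69,), (3.65,), (3.98,)]

Reason: COALESCE vs CASE for NULL handling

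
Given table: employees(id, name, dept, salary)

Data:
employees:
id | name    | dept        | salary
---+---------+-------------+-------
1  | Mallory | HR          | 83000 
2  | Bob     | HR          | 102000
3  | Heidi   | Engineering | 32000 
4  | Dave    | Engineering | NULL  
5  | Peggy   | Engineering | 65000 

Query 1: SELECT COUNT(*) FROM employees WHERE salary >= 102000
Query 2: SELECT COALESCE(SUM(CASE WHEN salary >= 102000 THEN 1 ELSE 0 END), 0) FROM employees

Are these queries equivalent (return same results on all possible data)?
Yes, equivalent

Both queries return: [(1,)]

Reason: COUNT with WHERE vs conditional SUM (COALESCE handles empty-table NULL)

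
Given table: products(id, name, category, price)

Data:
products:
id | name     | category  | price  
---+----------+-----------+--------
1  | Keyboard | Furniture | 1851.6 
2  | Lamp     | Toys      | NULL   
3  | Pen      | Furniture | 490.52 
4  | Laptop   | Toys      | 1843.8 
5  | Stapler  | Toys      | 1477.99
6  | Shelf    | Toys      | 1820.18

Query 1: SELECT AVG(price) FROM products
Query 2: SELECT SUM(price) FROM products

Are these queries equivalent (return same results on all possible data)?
No, not equivalent

Query 1 returns: [(1496.818,)]
Query 2 returns: [(7484.09,)]

Reason: AVG vs SUM give different aggregate values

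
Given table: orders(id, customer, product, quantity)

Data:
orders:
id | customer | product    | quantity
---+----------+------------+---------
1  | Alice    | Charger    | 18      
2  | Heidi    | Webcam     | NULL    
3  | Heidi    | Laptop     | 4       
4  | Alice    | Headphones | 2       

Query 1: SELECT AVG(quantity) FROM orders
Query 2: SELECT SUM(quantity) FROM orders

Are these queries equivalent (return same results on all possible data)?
No, not equivalent

Query 1 returns: [(8.0,)]
Query 2 returns: [(24,)]

Reason: AVG vs SUM give different aggregate values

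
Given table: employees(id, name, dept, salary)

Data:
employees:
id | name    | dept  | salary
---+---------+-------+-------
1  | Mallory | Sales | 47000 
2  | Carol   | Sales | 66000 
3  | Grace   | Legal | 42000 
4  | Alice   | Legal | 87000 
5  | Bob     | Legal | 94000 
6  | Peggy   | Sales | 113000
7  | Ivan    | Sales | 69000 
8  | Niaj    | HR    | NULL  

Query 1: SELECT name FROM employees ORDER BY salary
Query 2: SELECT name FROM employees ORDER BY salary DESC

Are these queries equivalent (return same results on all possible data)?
No, not equivalent

Query 1 returns: [('Niaj',), ('Grace',), ('Mallory',), ('Carol',), ('Ivan',), ('Alice',), ('Bob',), ('Peggy',)]
Query 2 returns: [('Peggy',), ('Bob',), ('Alice',), ('Ivan',), ('Carol',), ('Mallory',), ('Grace',), ('Niaj',)]

Reason: ASC vs DESC gives opposite ordering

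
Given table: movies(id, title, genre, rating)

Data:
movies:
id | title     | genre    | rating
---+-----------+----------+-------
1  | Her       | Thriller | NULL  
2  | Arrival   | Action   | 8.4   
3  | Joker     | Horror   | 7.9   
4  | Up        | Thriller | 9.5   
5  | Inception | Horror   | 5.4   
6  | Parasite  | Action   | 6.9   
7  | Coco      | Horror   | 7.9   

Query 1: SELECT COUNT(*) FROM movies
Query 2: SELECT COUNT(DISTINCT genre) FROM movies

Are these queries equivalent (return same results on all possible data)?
No, not equivalent

Query 1 returns: [(7,)]
Query 2 returns: [(3,)]

Reason: COUNT(*) counts rows, COUNT(DISTINCT genre) counts unique genres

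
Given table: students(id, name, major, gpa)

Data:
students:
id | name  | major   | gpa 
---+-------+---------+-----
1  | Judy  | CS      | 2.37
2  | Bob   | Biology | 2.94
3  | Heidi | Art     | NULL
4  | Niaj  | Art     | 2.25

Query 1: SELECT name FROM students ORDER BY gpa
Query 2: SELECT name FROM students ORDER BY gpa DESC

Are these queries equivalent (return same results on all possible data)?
No, not equivalent

Query 1 returns: [('Heidi',), ('Niaj',), ('Judy',), ('Bob',)]
Query 2 returns: [('Bob',), ('Judy',), ('Niaj',), ('Heidi',)]

Reason: ASC vs DESC gives opposite ordering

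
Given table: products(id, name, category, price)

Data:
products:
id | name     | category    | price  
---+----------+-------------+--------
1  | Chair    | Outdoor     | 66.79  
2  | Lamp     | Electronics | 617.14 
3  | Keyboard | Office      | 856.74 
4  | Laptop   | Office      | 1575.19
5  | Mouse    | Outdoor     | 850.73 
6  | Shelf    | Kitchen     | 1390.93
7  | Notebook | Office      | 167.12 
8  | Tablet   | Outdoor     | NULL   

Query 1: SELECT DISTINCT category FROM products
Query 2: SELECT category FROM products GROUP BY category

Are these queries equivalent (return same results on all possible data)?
Yes, equivalent

Both queries return: [('Electronics',), ('Kitchen',), ('Office',), ('Outdoor',)]

Reason: Both get unique categorys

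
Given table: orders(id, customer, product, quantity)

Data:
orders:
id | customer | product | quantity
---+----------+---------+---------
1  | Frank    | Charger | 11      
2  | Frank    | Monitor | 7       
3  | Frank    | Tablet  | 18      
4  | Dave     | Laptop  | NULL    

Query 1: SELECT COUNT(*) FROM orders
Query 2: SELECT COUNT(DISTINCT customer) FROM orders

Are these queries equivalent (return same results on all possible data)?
No, not equivalent

Query 1 returns: [(4,)]
Query 2 returns: [(2,)]

Reason: COUNT(*) counts rows, COUNT(DISTINCT customer) counts unique customers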